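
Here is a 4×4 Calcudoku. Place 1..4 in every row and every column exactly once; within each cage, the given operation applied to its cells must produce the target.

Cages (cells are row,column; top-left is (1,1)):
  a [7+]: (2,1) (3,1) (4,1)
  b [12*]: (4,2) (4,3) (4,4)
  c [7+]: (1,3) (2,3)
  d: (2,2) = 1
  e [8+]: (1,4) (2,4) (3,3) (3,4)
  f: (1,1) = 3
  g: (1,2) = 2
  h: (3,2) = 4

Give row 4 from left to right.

Cage f is a single given cell; hence (1,1) = 3.
Cage g is a single given cell, which forces (1,2) = 2.
Row 1 now contains 3; hence (1,3) = 4.
4 is placed in row 1, which forces (1,4) = 1.
D is a freebie, leaving (2,2) = 1.
Column 3 already has 4, which forces (2,3) = 3.
Cage h is given; hence (3,2) = 4.
4 is placed in column 2, so (4,2) = 3.
Column 3 now contains 3; hence (4,3) = 1.
Row 4 now contains 3; hence (4,4) = 4.
Cage a needs sum 7, so (2,1) = 4.
Column 4 already has 4, leaving (2,4) = 2.
Cage a needs sum 7, which forces (3,1) = 1.
1 is placed in column 3, which forces (3,3) = 2.
Cage e needs sum 8, leaving (3,4) = 3.
4 is placed in row 4; hence (4,1) = 2.
The full grid is 3 2 4 1 / 4 1 3 2 / 1 4 2 3 / 2 3 1 4.

2 3 1 4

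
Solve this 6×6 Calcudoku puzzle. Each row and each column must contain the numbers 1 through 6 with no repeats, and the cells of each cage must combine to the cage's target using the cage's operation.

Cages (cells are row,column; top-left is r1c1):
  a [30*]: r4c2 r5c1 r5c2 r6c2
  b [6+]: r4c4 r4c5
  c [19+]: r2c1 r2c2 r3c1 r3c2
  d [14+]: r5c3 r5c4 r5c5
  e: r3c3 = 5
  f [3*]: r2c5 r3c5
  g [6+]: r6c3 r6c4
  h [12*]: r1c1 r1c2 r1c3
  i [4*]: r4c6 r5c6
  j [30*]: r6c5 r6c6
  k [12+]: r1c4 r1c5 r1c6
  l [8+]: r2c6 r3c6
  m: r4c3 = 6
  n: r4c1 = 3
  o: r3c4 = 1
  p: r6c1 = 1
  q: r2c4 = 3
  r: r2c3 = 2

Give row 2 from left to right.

5 4 2 3 1 6

Cage r is given, so r2c3 = 2.
Cage q is given, so r2c4 = 3.
3 is placed in row 2, leaving r2c5 = 1.
Cage e is given, leaving r3c3 = 5.
Cage o is given, so r3c4 = 1.
Column 5 now contains 1, which forces r3c5 = 3.
Cage n is given, so r4c1 = 3.
Cage m is given; hence r4c3 = 6.
Column 3 already has 6, so r5c3 = 3.
Cage p is a single given cell; hence r6c1 = 1.
1 is placed in row 6, leaving r6c3 = 4.
Column 3 already has 4, leaving r1c3 = 1.
The two cells of cage l must have sum 8, so r2c6 = 6.
Cage l needs two cells with sum 8, leaving r3c6 = 2.
The 4 cells of cage a must have product 30; hence r6c2 = 3.
The two cells of cage g must have sum 6, leaving r6c4 = 2.
Column 6 already has 6; hence r6c6 = 5.
Column 4 already has 2, which forces r4c4 = 4.
Cage b's pair has sum 6, so r4c5 = 2.
4 is placed in row 4; hence r4c6 = 1.
Column 6 already has 1, leaving r5c6 = 4.
Row 6 now contains 5, so r6c5 = 6.
The 3 cells of cage k must have sum 12, so r1c4 = 5.
Cage k has sum 12, which forces r1c5 = 4.
Column 6 already has 4, which forces r1c6 = 3.
Row 4 now contains 1, which forces r4c2 = 5.
Cage a has product 30, leaving r5c1 = 2.
The 4 cells of cage a must have product 30, leaving r5c2 = 1.
Cage d has sum 14, so r5c4 = 6.
Column 5 now contains 6; hence r5c5 = 5.
Column 1 now contains 2, so r1c1 = 6.
The 3 cells of cage h must have product 12, so r1c2 = 2.
Cage c has sum 19, which forces r2c1 = 5.
Column 2 now contains 5, leaving r2c2 = 4.
Cage c has sum 19, so r3c1 = 4.
Cage c needs sum 19, leaving r3c2 = 6.
Completed grid: 6 2 1 5 4 3 / 5 4 2 3 1 6 / 4 6 5 1 3 2 / 3 5 6 4 2 1 / 2 1 3 6 5 4 / 1 3 4 2 6 5.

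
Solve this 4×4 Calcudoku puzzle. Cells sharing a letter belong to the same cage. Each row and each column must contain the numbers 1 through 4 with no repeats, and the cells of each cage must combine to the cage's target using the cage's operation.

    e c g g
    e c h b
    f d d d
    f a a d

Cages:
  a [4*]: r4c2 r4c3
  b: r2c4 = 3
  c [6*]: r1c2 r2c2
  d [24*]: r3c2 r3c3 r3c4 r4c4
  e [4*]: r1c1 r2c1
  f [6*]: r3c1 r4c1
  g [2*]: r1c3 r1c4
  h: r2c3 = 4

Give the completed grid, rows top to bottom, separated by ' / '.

H is a freebie; hence r2c3 = 4.
Cage b is a single given cell, which forces r2c4 = 3.
Column 3 now contains 4, so r4c3 = 1.
Cage e needs two cells with product 4, which forces r1c1 = 4.
The two cells of cage c must have product 6, leaving r1c2 = 3.
Column 3 now contains 1, so r1c3 = 2.
The two cells of cage g must have product 2, leaving r1c4 = 1.
Row 2 already has 4; hence r2c1 = 1.
Row 2 now contains 3, so r2c2 = 2.
2 is placed in column 3, so r3c3 = 3.
1 is placed in row 4, which forces r4c2 = 4.
Row 4 already has 4, which forces r4c4 = 2.
3 is placed in row 3, leaving r3c1 = 2.
Column 2 already has 4, so r3c2 = 1.
2 is placed in column 4, which forces r3c4 = 4.
Row 4 now contains 2, which forces r4c1 = 3.

4 3 2 1 / 1 2 4 3 / 2 1 3 4 / 3 4 1 2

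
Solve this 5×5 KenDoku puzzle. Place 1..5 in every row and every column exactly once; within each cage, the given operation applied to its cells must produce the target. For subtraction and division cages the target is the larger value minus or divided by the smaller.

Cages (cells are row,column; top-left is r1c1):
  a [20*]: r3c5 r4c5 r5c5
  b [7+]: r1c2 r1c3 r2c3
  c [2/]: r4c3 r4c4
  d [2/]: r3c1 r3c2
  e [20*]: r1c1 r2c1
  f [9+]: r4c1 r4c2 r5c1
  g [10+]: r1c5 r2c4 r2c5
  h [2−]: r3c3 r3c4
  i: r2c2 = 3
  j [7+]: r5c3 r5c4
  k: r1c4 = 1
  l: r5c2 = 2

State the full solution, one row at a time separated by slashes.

Cage k is given, which forces r1c4 = 1.
Cage i is a single given cell, so r2c2 = 3.
Cage l is given; hence r5c2 = 2.
Column 2 now contains 2, leaving r1c2 = 4.
Cage b needs sum 7, leaving r1c3 = 2.
The 3 cells of cage b must have sum 7, which forces r2c3 = 1.
Cage d's pair has quotient 2, so r3c1 = 2.
Column 2 now contains 4; hence r3c2 = 1.
Column 2 now contains 1, so r4c2 = 5.
Column 3 now contains 1, so r4c3 = 4.
Row 4 now contains 4, so r4c4 = 2.
Row 4 now contains 4, which forces r4c5 = 1.
Column 3 already has 4; hence r5c3 = 3.
Row 5 now contains 3; hence r5c4 = 4.
Row 5 already has 4; hence r5c5 = 5.
4 is placed in row 1; hence r1c1 = 5.
Column 5 already has 5, leaving r1c5 = 3.
Cage e's pair has product 20; hence r2c1 = 4.
Column 4 now contains 4; hence r2c4 = 5.
Column 5 already has 5, which forces r2c5 = 2.
Column 3 already has 3, so r3c3 = 5.
Cage h needs two cells with difference 2, so r3c4 = 3.
Column 5 already has 5; hence r3c5 = 4.
1 is placed in row 4, which forces r4c1 = 3.
Row 5 already has 5, so r5c1 = 1.

5 4 2 1 3 / 4 3 1 5 2 / 2 1 5 3 4 / 3 5 4 2 1 / 1 2 3 4 5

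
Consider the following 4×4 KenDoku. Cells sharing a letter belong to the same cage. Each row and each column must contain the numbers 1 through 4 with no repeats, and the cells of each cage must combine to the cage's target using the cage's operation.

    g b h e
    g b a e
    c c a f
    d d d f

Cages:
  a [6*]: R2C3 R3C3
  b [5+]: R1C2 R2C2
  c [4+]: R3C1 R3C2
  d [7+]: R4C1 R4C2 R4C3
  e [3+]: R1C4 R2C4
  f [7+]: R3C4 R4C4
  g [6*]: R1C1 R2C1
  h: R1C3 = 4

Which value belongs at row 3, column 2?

H is a freebie; hence R1C3 = 4.
Row 2 needs a 1, and only R2C4 is open for it.
Column 4 now contains 1, which forces R1C4 = 2.
Row 1 now contains 2; hence R1C1 = 3.
3 is placed in row 1, so R1C2 = 1.
Cage g's pair has product 6, so R2C1 = 2.
2 is placed in row 2, leaving R2C2 = 4.
2 is placed in row 2, leaving R2C3 = 3.
Column 1 now contains 3, so R3C1 = 1.
Column 2 now contains 1, leaving R3C2 = 3.
3 is placed in column 3; hence R3C3 = 2.
Row 3 now contains 3, so R3C4 = 4.
Column 1 now contains 1; hence R4C1 = 4.
Column 2 now contains 4; hence R4C2 = 2.
Column 3 now contains 2, leaving R4C3 = 1.
Column 4 already has 4, which forces R4C4 = 3.
Completed grid: 3 1 4 2 / 2 4 3 1 / 1 3 2 4 / 4 2 1 3.

3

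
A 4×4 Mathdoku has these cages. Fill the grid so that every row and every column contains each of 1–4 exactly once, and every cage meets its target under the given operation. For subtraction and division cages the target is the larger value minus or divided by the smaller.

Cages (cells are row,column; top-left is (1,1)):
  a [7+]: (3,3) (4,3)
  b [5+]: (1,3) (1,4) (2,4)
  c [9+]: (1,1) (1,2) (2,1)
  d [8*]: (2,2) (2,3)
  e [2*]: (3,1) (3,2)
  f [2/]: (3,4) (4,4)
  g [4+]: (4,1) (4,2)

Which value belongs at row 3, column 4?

Row 2 needs a 1, and only (2,4) is open for it.
The 3 cells of cage b must have sum 5, leaving (1,3) = 1.
Column 4 now contains 1, leaving (1,4) = 3.
Cage c has sum 9; hence (2,1) = 3.
Column 1 already has 3, which forces (4,1) = 1.
Row 4 already has 1, which forces (4,2) = 3.
3 is placed in row 4, so (4,3) = 4.
Row 4 now contains 4, so (4,4) = 2.
Cage d's pair has product 8, which forces (2,2) = 4.
Column 3 already has 4, which forces (2,3) = 2.
Column 1 now contains 1; hence (3,1) = 2.
Cage e's pair has product 2, leaving (3,2) = 1.
Column 3 already has 4, leaving (3,3) = 3.
Column 4 already has 2; hence (3,4) = 4.
2 is placed in column 1, so (1,1) = 4.
4 is placed in column 2, leaving (1,2) = 2.
The full grid is 4 2 1 3 / 3 4 2 1 / 2 1 3 4 / 1 3 4 2.

4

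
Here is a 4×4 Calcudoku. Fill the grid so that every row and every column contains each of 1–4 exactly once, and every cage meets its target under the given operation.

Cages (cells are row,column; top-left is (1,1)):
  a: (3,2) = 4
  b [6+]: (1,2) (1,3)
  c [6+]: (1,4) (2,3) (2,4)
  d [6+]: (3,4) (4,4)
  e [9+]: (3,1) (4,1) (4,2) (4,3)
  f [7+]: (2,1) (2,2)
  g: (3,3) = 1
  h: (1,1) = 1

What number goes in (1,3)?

4

Cage h is given, so (1,1) = 1.
Cage a is a single given cell, so (3,2) = 4.
Cage g is a single given cell; hence (3,3) = 1.
4 is placed in row 3, so (3,4) = 2.
2 is placed in column 4, so (4,4) = 4.
Column 2 now contains 4, leaving (1,2) = 2.
The two cells of cage b must have sum 6, so (1,3) = 4.
2 is placed in column 4, so (1,4) = 3.
The two cells of cage f must have sum 7, leaving (2,1) = 4.
Column 2 now contains 4, which forces (2,2) = 3.
Cage c needs sum 6; hence (2,3) = 2.
The 3 cells of cage c must have sum 6, leaving (2,4) = 1.
Row 3 already has 2, leaving (3,1) = 3.
Cage e needs sum 9; hence (4,1) = 2.
Cage e has sum 9; hence (4,2) = 1.
Cage e has sum 9, leaving (4,3) = 3.
Filled in: 1 2 4 3 / 4 3 2 1 / 3 4 1 2 / 2 1 3 4.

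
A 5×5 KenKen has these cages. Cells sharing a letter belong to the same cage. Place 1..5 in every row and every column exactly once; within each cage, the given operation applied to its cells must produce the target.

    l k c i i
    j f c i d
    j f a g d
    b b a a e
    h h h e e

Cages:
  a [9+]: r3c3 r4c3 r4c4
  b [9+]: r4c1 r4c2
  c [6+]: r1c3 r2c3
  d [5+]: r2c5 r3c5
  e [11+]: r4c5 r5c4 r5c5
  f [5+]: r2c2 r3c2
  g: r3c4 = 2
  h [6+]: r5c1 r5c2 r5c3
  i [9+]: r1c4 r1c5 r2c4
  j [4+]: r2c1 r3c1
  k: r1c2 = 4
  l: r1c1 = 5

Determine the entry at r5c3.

Cage l is given, which forces r1c1 = 5.
K is a freebie, so r1c2 = 4.
Cage g is given, which forces r3c4 = 2.
Column 1 now contains 5; hence r4c1 = 4.
Column 2 already has 4, so r4c2 = 5.
Cage f needs two cells with sum 5, leaving r2c2 = 2.
Cage f's pair has sum 5, so r3c2 = 3.
3 is placed in column 2; hence r5c2 = 1.
Cage j needs two cells with sum 4, which forces r2c1 = 3.
3 is placed in row 3, leaving r3c1 = 1.
Row 3 now contains 1, leaving r3c5 = 4.
Column 1 already has 3, so r5c1 = 2.
2 is placed in row 5, leaving r5c3 = 3.
Column 5 already has 4, leaving r5c5 = 5.
Column 5 already has 4, leaving r2c5 = 1.
Row 3 already has 4, leaving r3c3 = 5.
Cage a has sum 9; hence r4c3 = 1.
Cage a has sum 9; hence r4c4 = 3.
Cage e has sum 11, so r4c5 = 2.
Row 5 already has 5, so r5c4 = 4.
Column 3 now contains 1, which forces r1c3 = 2.
Column 4 already has 3; hence r1c4 = 1.
Column 5 already has 2, which forces r1c5 = 3.
Column 3 already has 5, so r2c3 = 4.
4 is placed in column 4; hence r2c4 = 5.
The full grid is 5 4 2 1 3 / 3 2 4 5 1 / 1 3 5 2 4 / 4 5 1 3 2 / 2 1 3 4 5.

3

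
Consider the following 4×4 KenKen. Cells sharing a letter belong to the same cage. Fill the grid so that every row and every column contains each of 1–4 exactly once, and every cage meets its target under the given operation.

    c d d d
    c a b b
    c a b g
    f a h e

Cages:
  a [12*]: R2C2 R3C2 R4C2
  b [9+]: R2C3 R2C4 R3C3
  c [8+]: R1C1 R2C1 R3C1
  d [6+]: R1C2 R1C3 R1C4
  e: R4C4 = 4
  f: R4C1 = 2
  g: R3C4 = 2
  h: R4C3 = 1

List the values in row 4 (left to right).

Cage g is a single given cell, so R3C4 = 2.
Cage f is a single given cell, which forces R4C1 = 2.
Cage h is a single given cell, leaving R4C3 = 1.
E is a freebie, leaving R4C4 = 4.
Cage b has sum 9, leaving R2C3 = 2.
4 is placed in column 4, which forces R2C4 = 3.
Cage b has sum 9; hence R3C3 = 4.
Row 4 now contains 4; hence R4C2 = 3.
The 3 cells of cage d must have sum 6, leaving R1C2 = 2.
Column 3 now contains 2, leaving R1C3 = 3.
Column 4 already has 3, which forces R1C4 = 1.
Cage a needs product 12; hence R2C2 = 4.
Row 3 already has 4; hence R3C2 = 1.
1 is placed in row 1, leaving R1C1 = 4.
4 is placed in row 2, leaving R2C1 = 1.
Row 3 now contains 1, leaving R3C1 = 3.
Completed grid: 4 2 3 1 / 1 4 2 3 / 3 1 4 2 / 2 3 1 4.

2 3 1 4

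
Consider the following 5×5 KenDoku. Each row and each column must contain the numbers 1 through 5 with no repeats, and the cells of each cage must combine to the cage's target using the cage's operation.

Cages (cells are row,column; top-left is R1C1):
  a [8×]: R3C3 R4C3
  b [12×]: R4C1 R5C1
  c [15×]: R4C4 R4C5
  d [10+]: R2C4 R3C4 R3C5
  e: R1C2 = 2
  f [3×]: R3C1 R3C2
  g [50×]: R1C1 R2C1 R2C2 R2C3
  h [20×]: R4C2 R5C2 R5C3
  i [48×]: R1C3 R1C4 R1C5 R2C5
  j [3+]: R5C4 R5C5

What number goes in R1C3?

3

The 4 cells of cage g must have product 50, so R1C1 = 5.
Cage e is a single given cell; hence R1C2 = 2.
Cage i has product 48, so R2C5 = 4.
In row 2, 3 can only go at R2C4, so R2C4 = 3.
Column 4 now contains 3, which forces R4C4 = 5.
The two cells of cage c must have product 15, which forces R4C5 = 3.
Cage i has product 48, so R1C3 = 3.
Cage i has product 48, leaving R1C4 = 4.
Column 5 already has 3; hence R1C5 = 1.
The 3 cells of cage d must have sum 10, so R3C4 = 2.
The 3 cells of cage d must have sum 10; hence R3C5 = 5.
Row 4 now contains 3; hence R4C1 = 4.
Row 4 now contains 4, so R4C2 = 1.
Row 4 now contains 4, so R4C3 = 2.
Cage b needs two cells with product 12, so R5C1 = 3.
2 is placed in column 4, which forces R5C4 = 1.
Column 5 now contains 1, which forces R5C5 = 2.
Cage g needs product 50, leaving R2C1 = 2.
Column 2 already has 1; hence R2C2 = 5.
The 4 cells of cage g must have product 50; hence R2C3 = 1.
3 is placed in column 1, leaving R3C1 = 1.
Column 2 already has 1, leaving R3C2 = 3.
2 is placed in row 3; hence R3C3 = 4.
Column 2 already has 5; hence R5C2 = 4.
Column 3 now contains 4; hence R5C3 = 5.
The full grid is 5 2 3 4 1 / 2 5 1 3 4 / 1 3 4 2 5 / 4 1 2 5 3 / 3 4 5 1 2.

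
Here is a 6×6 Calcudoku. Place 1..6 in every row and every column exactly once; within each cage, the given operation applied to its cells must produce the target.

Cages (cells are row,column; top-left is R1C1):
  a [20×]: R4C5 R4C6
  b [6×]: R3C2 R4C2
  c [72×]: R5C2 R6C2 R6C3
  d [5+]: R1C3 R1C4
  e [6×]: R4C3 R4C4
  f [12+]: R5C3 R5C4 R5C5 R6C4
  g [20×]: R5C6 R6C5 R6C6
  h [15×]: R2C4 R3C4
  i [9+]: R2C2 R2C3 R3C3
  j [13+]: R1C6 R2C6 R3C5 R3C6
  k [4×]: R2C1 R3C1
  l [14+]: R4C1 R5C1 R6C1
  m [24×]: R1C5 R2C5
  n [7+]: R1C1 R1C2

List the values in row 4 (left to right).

6 1 3 2 5 4

In column 1, 2 can only go at R1C1, so R1C1 = 2.
Cage n's pair has sum 7, leaving R1C2 = 5.
In row 1, 3 can only go at R1C6, so R1C6 = 3.
In row 1, 6 can only go at R1C5, so R1C5 = 6.
Column 5 already has 6, which forces R2C5 = 4.
Column 5 now contains 4, which forces R4C5 = 5.
Row 4 now contains 5, leaving R4C6 = 4.
4 is placed in row 2, leaving R2C1 = 1.
The two cells of cage k must have product 4, leaving R3C1 = 4.
Cage g needs product 20; hence R5C6 = 2.
Cage g has product 20, leaving R6C5 = 2.
Cage g has product 20, which forces R6C6 = 5.
Column 6 now contains 5, leaving R2C6 = 6.
2 is placed in column 5, leaving R3C5 = 3.
Cage j has sum 13, leaving R3C6 = 1.
Cage l needs sum 14, which forces R5C1 = 5.
3 is placed in column 5, which forces R5C5 = 1.
Cage i needs sum 9; hence R2C2 = 2.
Cage i has sum 9, so R2C3 = 5.
Cage h's pair has product 15, leaving R2C4 = 3.
Column 2 already has 2, leaving R3C2 = 6.
1 is placed in row 3, so R3C3 = 2.
3 is placed in row 3, which forces R3C4 = 5.
Cage b needs two cells with product 6, so R4C2 = 1.
Cage c needs product 72, leaving R6C3 = 6.
The 4 cells of cage f must have sum 12, which forces R6C4 = 1.
Cage d needs two cells with sum 5, leaving R1C3 = 1.
Column 4 already has 1, so R1C4 = 4.
The 3 cells of cage l must have sum 14, which forces R4C1 = 6.
Column 3 already has 6, so R4C3 = 3.
Cage e's pair has product 6; hence R4C4 = 2.
Column 3 already has 6, leaving R5C3 = 4.
Cage f needs sum 12, leaving R5C4 = 6.
Row 6 already has 6, leaving R6C1 = 3.
Row 6 now contains 3, so R6C2 = 4.
Row 5 already has 4; hence R5C2 = 3.
The full grid is 2 5 1 4 6 3 / 1 2 5 3 4 6 / 4 6 2 5 3 1 / 6 1 3 2 5 4 / 5 3 4 6 1 2 / 3 4 6 1 2 5.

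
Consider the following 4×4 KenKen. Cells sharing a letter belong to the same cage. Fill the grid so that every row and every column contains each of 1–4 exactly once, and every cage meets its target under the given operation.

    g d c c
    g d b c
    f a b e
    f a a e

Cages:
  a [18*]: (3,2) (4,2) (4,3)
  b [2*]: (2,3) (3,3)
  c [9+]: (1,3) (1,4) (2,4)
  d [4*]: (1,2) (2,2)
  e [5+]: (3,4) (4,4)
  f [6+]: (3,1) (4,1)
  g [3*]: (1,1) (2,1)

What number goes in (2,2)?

Cage a needs product 18, which forces (3,2) = 3.
Cage a has product 18; hence (4,2) = 2.
Cage a needs product 18, leaving (4,3) = 3.
Cage f's pair has sum 6, leaving (3,1) = 2.
Row 3 already has 2, which forces (3,3) = 1.
1 is placed in row 3, leaving (3,4) = 4.
2 is placed in row 4, leaving (4,1) = 4.
4 is placed in column 4, leaving (4,4) = 1.
Cage c needs sum 9, so (1,3) = 4.
Column 3 now contains 1; hence (2,3) = 2.
2 is placed in row 2, so (2,4) = 3.
The two cells of cage g must have product 3, leaving (1,1) = 3.
Row 1 now contains 4, so (1,2) = 1.
Column 4 already has 3, which forces (1,4) = 2.
Row 2 already has 3; hence (2,1) = 1.
Cage d's pair has product 4, leaving (2,2) = 4.
Completed grid: 3 1 4 2 / 1 4 2 3 / 2 3 1 4 / 4 2 3 1.

4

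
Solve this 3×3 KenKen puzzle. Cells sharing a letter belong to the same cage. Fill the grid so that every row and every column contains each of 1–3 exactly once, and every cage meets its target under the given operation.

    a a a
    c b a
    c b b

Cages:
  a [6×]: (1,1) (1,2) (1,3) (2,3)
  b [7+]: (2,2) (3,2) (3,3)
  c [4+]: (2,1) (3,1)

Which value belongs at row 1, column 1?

The 4 cells of cage a must have product 6; hence (2,3) = 1.
Row 2 already has 1, so (2,1) = 3.
3 is placed in row 2, which forces (2,2) = 2.
The two cells of cage c must have sum 4, which forces (3,1) = 1.
1 is placed in row 3, so (3,2) = 3.
3 is placed in row 3, leaving (3,3) = 2.
Column 1 now contains 1, so (1,1) = 2.
3 is placed in column 2, which forces (1,2) = 1.
2 is placed in column 3, which forces (1,3) = 3.
Filled in: 2 1 3 / 3 2 1 / 1 3 2.

2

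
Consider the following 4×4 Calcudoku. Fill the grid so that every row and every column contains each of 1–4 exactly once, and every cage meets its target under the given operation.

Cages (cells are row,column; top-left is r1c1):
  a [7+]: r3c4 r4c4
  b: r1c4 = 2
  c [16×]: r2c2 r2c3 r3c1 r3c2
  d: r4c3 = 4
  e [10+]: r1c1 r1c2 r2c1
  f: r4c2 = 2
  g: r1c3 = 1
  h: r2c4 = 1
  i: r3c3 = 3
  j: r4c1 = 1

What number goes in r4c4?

3

Cage g is given, so r1c3 = 1.
Cage b is a single given cell, so r1c4 = 2.
Cage h is a single given cell, so r2c4 = 1.
Cage i is given, leaving r3c3 = 3.
Row 3 now contains 3, so r3c4 = 4.
Cage j is a single given cell, which forces r4c1 = 1.
Cage f is a single given cell; hence r4c2 = 2.
Cage d is given; hence r4c3 = 4.
4 is placed in column 4, so r4c4 = 3.
Row 1 now contains 2, leaving r1c1 = 4.
The 3 cells of cage e must have sum 10, so r1c2 = 3.
Cage e has sum 10, leaving r2c1 = 3.
2 is placed in column 2, leaving r2c2 = 4.
Column 3 now contains 4; hence r2c3 = 2.
1 is placed in column 1, leaving r3c1 = 2.
2 is placed in column 2, so r3c2 = 1.
Completed grid: 4 3 1 2 / 3 4 2 1 / 2 1 3 4 / 1 2 4 3.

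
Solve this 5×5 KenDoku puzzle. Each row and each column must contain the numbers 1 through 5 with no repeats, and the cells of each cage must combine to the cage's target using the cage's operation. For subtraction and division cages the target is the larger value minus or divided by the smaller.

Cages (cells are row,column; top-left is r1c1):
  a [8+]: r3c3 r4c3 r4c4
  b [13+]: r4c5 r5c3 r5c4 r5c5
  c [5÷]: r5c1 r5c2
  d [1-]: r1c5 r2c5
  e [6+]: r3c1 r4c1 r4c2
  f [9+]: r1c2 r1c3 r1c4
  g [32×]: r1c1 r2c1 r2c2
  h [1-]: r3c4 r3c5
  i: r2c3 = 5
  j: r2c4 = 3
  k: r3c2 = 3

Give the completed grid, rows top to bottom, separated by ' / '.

4 5 3 1 2 / 2 4 5 3 1 / 1 3 2 4 5 / 3 2 1 5 4 / 5 1 4 2 3

Cage g needs product 32; hence r1c1 = 4.
Cage g needs product 32, leaving r2c1 = 2.
Cage g needs product 32, which forces r2c2 = 4.
I is a freebie; hence r2c3 = 5.
Cage j is a single given cell, so r2c4 = 3.
Row 2 now contains 3, leaving r2c5 = 1.
Cage k is a single given cell, which forces r3c2 = 3.
The 3 cells of cage f must have sum 9; hence r1c3 = 3.
Cage d's pair has difference 1, so r1c5 = 2.
Row 3 now contains 3, which forces r3c1 = 1.
The 3 cells of cage e must have sum 6, so r4c1 = 3.
Cage e has sum 6, which forces r4c2 = 2.
1 is placed in column 1; hence r5c1 = 5.
Row 5 already has 5, leaving r5c2 = 1.
Column 2 now contains 1; hence r1c2 = 5.
Cage f needs sum 9, which forces r1c4 = 1.
The 3 cells of cage a must have sum 8, which forces r3c3 = 2.
Cage a needs sum 8; hence r4c3 = 1.
Cage a needs sum 8; hence r4c4 = 5.
The 4 cells of cage b must have sum 13, so r4c5 = 4.
Column 3 now contains 2, leaving r5c3 = 4.
Row 5 now contains 4, leaving r5c4 = 2.
Cage b needs sum 13; hence r5c5 = 3.
Column 4 already has 5, leaving r3c4 = 4.
Column 5 already has 4; hence r3c5 = 5.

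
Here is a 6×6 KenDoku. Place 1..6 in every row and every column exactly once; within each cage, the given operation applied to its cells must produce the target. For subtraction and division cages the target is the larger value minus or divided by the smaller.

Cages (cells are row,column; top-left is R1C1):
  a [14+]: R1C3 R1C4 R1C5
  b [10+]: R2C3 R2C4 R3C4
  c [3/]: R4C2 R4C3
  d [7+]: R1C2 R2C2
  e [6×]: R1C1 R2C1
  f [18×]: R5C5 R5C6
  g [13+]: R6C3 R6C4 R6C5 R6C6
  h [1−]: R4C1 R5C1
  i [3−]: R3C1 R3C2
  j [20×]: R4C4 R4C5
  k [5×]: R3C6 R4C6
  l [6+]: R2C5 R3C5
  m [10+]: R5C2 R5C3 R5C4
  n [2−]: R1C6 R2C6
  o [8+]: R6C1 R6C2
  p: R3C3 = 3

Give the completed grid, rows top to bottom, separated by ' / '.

1 2 6 5 3 4 / 6 5 1 3 4 2 / 4 1 3 6 2 5 / 3 6 2 4 5 1 / 2 4 5 1 6 3 / 5 3 4 2 1 6

P is a freebie, so R3C3 = 3.
In row 3, 6 can only go at R3C4, so R3C4 = 6.
Cage b has sum 10, so R2C3 = 1.
Cage b has sum 10; hence R2C4 = 3.
Cage a needs sum 14; hence R1C3 = 6.
Column 4 now contains 3; hence R1C4 = 5.
Cage a needs sum 14, leaving R1C5 = 3.
Column 3 already has 6, so R4C3 = 2.
5 is placed in column 4; hence R4C4 = 4.
Row 4 already has 4, leaving R4C5 = 5.
Row 4 now contains 5, so R4C6 = 1.
3 is placed in column 5, which forces R5C5 = 6.
6 is placed in row 5, so R5C6 = 3.
3 is placed in row 1, so R1C1 = 1.
Row 1 already has 1; hence R1C2 = 2.
Row 1 now contains 2, leaving R1C6 = 4.
The two cells of cage e must have product 6, which forces R2C1 = 6.
Row 2 now contains 6, leaving R2C2 = 5.
Row 2 now contains 6, so R2C6 = 2.
Column 6 now contains 1, leaving R3C6 = 5.
6 is placed in column 1, so R4C1 = 3.
Row 4 now contains 2, which forces R4C2 = 6.
5 is placed in column 2, leaving R5C2 = 4.
Row 5 already has 4, so R5C3 = 5.
Cage m has sum 10, so R5C4 = 1.
Column 2 already has 6, which forces R6C2 = 3.
The 4 cells of cage g must have sum 13, which forces R6C3 = 4.
1 is placed in column 4, so R6C4 = 2.
Row 6 already has 2; hence R6C5 = 1.
Cage g needs sum 13, leaving R6C6 = 6.
Row 2 already has 2, leaving R2C5 = 4.
The two cells of cage i must have difference 3, which forces R3C1 = 4.
Column 2 already has 4, leaving R3C2 = 1.
Cage l needs two cells with sum 6, leaving R3C5 = 2.
5 is placed in row 5, which forces R5C1 = 2.
Row 6 already has 2; hence R6C1 = 5.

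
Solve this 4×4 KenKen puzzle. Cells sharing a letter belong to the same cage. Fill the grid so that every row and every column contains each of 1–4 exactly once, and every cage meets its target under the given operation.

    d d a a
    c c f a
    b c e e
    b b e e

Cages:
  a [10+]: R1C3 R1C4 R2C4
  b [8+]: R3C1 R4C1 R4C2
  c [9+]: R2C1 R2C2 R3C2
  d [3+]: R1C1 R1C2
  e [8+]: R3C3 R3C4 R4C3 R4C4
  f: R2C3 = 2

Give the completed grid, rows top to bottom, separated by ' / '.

Cage f is a single given cell, which forces R2C3 = 2.
Row 1 needs a 3, and only R1C3 is open for it.
Cage a needs sum 10, leaving R1C4 = 4.
The 3 cells of cage a must have sum 10, so R2C4 = 3.
Row 2 now contains 3, leaving R2C1 = 4.
Cage c needs sum 9, which forces R2C2 = 1.
The 3 cells of cage c must have sum 9, which forces R3C2 = 4.
Row 3 now contains 4; hence R3C3 = 1.
Row 3 already has 1, which forces R3C4 = 2.
Column 3 already has 1, leaving R4C3 = 4.
2 is placed in column 4, which forces R4C4 = 1.
The two cells of cage d must have sum 3, so R1C1 = 1.
1 is placed in column 2, which forces R1C2 = 2.
Row 3 already has 2, so R3C1 = 3.
The 3 cells of cage b must have sum 8, so R4C1 = 2.
Cage b has sum 8, which forces R4C2 = 3.

1 2 3 4 / 4 1 2 3 / 3 4 1 2 / 2 3 4 1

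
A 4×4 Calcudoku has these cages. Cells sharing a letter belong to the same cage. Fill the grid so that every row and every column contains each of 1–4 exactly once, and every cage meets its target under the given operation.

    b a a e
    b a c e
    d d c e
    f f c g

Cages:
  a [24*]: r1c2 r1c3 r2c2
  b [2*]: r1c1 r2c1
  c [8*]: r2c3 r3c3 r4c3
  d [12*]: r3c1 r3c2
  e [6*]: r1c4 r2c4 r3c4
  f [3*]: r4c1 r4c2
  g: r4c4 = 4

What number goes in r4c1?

3

G is a freebie, leaving r4c4 = 4.
The only place for 2 in row 4 is r4c3.
Row 3 needs a 2, and only r3c4 is open for it.
Row 3 needs a 1, and only r3c3 is open for it.
Column 3 now contains 1; hence r2c3 = 4.
Cage a has product 24, so r1c2 = 4.
Column 3 now contains 4; hence r1c3 = 3.
3 is placed in row 1, which forces r1c4 = 1.
The 3 cells of cage a must have product 24, leaving r2c2 = 2.
1 is placed in column 4, which forces r2c4 = 3.
Column 2 now contains 4; hence r3c2 = 3.
3 is placed in column 2, leaving r4c2 = 1.
Row 1 already has 1, so r1c1 = 2.
Row 2 already has 2, which forces r2c1 = 1.
Row 3 already has 3, which forces r3c1 = 4.
Row 4 now contains 1; hence r4c1 = 3.
Filled in: 2 4 3 1 / 1 2 4 3 / 4 3 1 2 / 3 1 2 4.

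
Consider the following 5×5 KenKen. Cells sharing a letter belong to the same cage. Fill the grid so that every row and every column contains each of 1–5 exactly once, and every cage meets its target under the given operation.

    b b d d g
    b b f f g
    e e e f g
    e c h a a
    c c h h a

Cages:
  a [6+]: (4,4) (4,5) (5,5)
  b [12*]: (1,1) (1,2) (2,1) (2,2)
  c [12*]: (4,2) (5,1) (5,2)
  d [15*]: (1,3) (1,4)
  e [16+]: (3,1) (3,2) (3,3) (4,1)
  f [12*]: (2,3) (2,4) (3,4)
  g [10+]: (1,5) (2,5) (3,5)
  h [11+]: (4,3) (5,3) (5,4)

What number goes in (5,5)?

The only place for 5 in row 2 is (2,5).
Column 2 needs a 5, and only (3,2) is open for it.
Column 1 needs a 5, and only (4,1) is open for it.
In column 3, 1 can only go at (2,3), so (2,3) = 1.
In row 1, 4 can only go at (1,5), so (1,5) = 4.
The 3 cells of cage g must have sum 10; hence (3,5) = 1.
Cage a has sum 6, so (4,4) = 1.
Row 2 needs a 4, and only (2,4) is open for it.
Column 4 already has 4; hence (3,4) = 3.
The two cells of cage d must have product 15, so (1,3) = 3.
3 is placed in column 4, leaving (1,4) = 5.
5 is placed in column 4, so (5,4) = 2.
Row 5 now contains 2, which forces (5,5) = 3.
Cage c needs product 12; hence (4,2) = 3.
Cage h needs sum 11, so (4,3) = 4.
Column 5 now contains 3; hence (4,5) = 2.
Cage h has sum 11, which forces (5,3) = 5.
Cage b needs product 12; hence (1,1) = 2.
Cage b has product 12, which forces (1,2) = 1.
Cage b has product 12, which forces (2,1) = 3.
3 is placed in column 2, which forces (2,2) = 2.
Cage e has sum 16, which forces (3,1) = 4.
Column 3 now contains 4, leaving (3,3) = 2.
Column 1 now contains 4; hence (5,1) = 1.
1 is placed in column 2, so (5,2) = 4.
The full grid is 2 1 3 5 4 / 3 2 1 4 5 / 4 5 2 3 1 / 5 3 4 1 2 / 1 4 5 2 3.

3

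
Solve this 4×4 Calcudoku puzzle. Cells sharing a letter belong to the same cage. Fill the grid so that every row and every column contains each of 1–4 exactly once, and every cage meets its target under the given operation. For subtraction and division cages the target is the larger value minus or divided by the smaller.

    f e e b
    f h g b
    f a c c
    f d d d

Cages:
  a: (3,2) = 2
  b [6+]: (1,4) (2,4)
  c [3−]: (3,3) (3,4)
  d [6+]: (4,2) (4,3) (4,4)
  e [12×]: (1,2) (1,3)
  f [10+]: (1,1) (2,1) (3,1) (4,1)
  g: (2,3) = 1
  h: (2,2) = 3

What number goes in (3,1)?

3

Cage h is a single given cell, so (2,2) = 3.
G is a freebie, so (2,3) = 1.
A is a freebie, so (3,2) = 2.
Column 3 now contains 1, leaving (3,3) = 4.
4 is placed in row 3, leaving (3,4) = 1.
Column 2 now contains 2, which forces (4,2) = 1.
Cage f needs sum 10, which forces (1,1) = 1.
Column 2 already has 3, which forces (1,2) = 4.
Column 3 already has 4; hence (1,3) = 3.
4 is placed in row 1; hence (1,4) = 2.
Column 4 now contains 2, which forces (2,4) = 4.
1 is placed in row 3; hence (3,1) = 3.
3 is placed in column 3; hence (4,3) = 2.
Column 4 now contains 2, which forces (4,4) = 3.
4 is placed in row 2, so (2,1) = 2.
Row 4 now contains 2, which forces (4,1) = 4.
Completed grid: 1 4 3 2 / 2 3 1 4 / 3 2 4 1 / 4 1 2 3.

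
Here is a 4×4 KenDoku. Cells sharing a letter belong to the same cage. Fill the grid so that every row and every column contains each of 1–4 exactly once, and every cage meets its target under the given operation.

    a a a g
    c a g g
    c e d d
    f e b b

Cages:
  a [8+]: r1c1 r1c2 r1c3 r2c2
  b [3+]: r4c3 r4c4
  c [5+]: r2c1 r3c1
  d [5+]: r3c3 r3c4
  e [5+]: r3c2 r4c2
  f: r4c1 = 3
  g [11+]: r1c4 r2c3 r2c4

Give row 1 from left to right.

2 3 1 4

Cage g needs sum 11, leaving r1c4 = 4.
The 3 cells of cage g must have sum 11, which forces r2c3 = 4.
The 3 cells of cage g must have sum 11, so r2c4 = 3.
F is a freebie, which forces r4c1 = 3.
Cage c's pair has sum 5, so r2c1 = 1.
Cage a needs sum 8, leaving r2c2 = 2.
The two cells of cage c must have sum 5; hence r3c1 = 4.
Cage d's pair has sum 5; hence r3c3 = 3.
The two cells of cage d must have sum 5, so r3c4 = 2.
2 is placed in column 4, so r4c4 = 1.
1 is placed in column 1; hence r1c1 = 2.
The 4 cells of cage a must have sum 8, which forces r1c2 = 3.
Cage a needs sum 8; hence r1c3 = 1.
Row 3 now contains 3, so r3c2 = 1.
Row 4 already has 1; hence r4c2 = 4.
Row 4 already has 1; hence r4c3 = 2.
Completed grid: 2 3 1 4 / 1 2 4 3 / 4 1 3 2 / 3 4 2 1.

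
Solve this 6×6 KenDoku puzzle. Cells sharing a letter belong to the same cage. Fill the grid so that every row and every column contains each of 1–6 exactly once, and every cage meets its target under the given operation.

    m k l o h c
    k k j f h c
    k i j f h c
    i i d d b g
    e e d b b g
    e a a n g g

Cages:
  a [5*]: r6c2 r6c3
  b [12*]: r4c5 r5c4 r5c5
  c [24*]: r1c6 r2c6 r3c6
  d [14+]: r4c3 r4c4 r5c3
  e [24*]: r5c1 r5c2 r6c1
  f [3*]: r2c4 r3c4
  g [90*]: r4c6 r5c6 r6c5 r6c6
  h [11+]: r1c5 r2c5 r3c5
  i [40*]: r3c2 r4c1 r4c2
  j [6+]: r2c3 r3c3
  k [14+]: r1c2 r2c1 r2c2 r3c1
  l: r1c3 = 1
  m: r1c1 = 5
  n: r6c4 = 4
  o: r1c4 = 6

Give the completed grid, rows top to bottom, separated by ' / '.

5 3 1 6 2 4 / 2 6 4 3 5 1 / 3 5 2 1 4 6 / 4 2 6 5 1 3 / 1 4 3 2 6 5 / 6 1 5 4 3 2

M is a freebie; hence r1c1 = 5.
Cage l is a single given cell, leaving r1c3 = 1.
Cage o is given, so r1c4 = 6.
1 is placed in column 3; hence r6c3 = 5.
Cage n is given, which forces r6c4 = 4.
Cage d has sum 14, which forces r4c4 = 5.
5 is placed in row 6, so r6c2 = 1.
The 3 cells of cage i must have product 40, so r3c2 = 5.
Cage g needs product 90, so r5c6 = 5.
The only place for 5 in row 2 is r2c5.
The only place for 6 in column 2 is r2c2.
In row 3, 6 can only go at r3c6, so r3c6 = 6.
The 3 cells of cage c must have product 24; hence r1c6 = 4.
Cage c has product 24; hence r2c6 = 1.
1 is placed in column 6, which forces r4c6 = 3.
Column 6 already has 3; hence r6c6 = 2.
Row 1 already has 4; hence r1c5 = 2.
1 is placed in row 2, which forces r2c4 = 3.
Cage f's pair has product 3, so r3c4 = 1.
The 3 cells of cage h must have sum 11; hence r3c5 = 4.
Row 4 already has 3, which forces r4c3 = 6.
Row 4 already has 6, which forces r4c5 = 1.
The 3 cells of cage d must have sum 14, leaving r5c3 = 3.
Column 4 already has 1, leaving r5c4 = 2.
Row 5 now contains 3; hence r5c5 = 6.
Cage g has product 90, so r6c5 = 3.
2 is placed in row 1, which forces r1c2 = 3.
Cage k has sum 14, which forces r2c1 = 2.
Cage j's pair has sum 6, leaving r2c3 = 4.
The 4 cells of cage k must have sum 14; hence r3c1 = 3.
Row 3 already has 4; hence r3c3 = 2.
Column 1 now contains 2, which forces r4c1 = 4.
4 is placed in row 4, which forces r4c2 = 2.
Cage e has product 24, which forces r5c1 = 1.
Row 5 now contains 2, which forces r5c2 = 4.
3 is placed in row 6; hence r6c1 = 6.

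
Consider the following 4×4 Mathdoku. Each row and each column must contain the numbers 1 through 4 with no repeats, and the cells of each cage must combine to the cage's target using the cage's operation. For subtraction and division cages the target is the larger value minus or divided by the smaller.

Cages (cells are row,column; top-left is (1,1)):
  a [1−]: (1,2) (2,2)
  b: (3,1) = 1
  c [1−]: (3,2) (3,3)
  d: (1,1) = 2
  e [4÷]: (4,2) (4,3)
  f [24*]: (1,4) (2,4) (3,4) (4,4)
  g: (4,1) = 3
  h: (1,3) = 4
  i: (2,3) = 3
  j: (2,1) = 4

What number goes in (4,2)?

4

Cage d is a single given cell, leaving (1,1) = 2.
Cage h is given, leaving (1,3) = 4.
Cage j is given, so (2,1) = 4.
Cage i is given, leaving (2,3) = 3.
Cage b is a single given cell; hence (3,1) = 1.
Row 3 already has 1, which forces (3,3) = 2.
Cage g is a single given cell, which forces (4,1) = 3.
Column 3 already has 4, which forces (4,3) = 1.
The two cells of cage a must have difference 1; hence (2,2) = 2.
2 is placed in row 2, which forces (2,4) = 1.
Cage c's pair has difference 1; hence (3,2) = 3.
Row 3 now contains 3, which forces (3,4) = 4.
Row 4 now contains 1, leaving (4,2) = 4.
Column 4 already has 4, so (4,4) = 2.
Column 2 already has 3, so (1,2) = 1.
1 is placed in column 4, leaving (1,4) = 3.
The full grid is 2 1 4 3 / 4 2 3 1 / 1 3 2 4 / 3 4 1 2.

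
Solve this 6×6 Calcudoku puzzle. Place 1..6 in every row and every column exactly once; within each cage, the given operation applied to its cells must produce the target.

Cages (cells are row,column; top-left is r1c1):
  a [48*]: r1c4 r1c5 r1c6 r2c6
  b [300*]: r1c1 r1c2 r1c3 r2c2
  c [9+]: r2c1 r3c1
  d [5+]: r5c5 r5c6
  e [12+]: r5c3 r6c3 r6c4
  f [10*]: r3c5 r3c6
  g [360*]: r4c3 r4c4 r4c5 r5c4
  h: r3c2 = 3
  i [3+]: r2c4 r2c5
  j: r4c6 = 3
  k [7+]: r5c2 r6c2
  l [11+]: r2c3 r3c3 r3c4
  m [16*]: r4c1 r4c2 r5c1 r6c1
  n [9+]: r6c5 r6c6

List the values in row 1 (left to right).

The 4 cells of cage b must have product 300, which forces r2c2 = 5.
Cage h is given, which forces r3c2 = 3.
Cage m has product 16; hence r4c2 = 2.
Cage j is given, so r4c6 = 3.
The 4 cells of cage g must have product 360, so r5c4 = 3.
The only place for 1 in row 4 is r4c1.
Row 5 needs a 5, and only r5c3 is open for it.
Cage b needs product 300, so r1c1 = 5.
5 is placed in column 1; hence r3c1 = 6.
The two cells of cage c must have sum 9; hence r2c1 = 3.
In row 5, 2 can only go at r5c1, so r5c1 = 2.
2 is placed in column 1, so r6c1 = 4.
The two cells of cage n must have sum 9, which forces r6c5 = 3.
Cage n's pair has sum 9, leaving r6c6 = 6.
Cage k needs two cells with sum 7, leaving r5c2 = 6.
Row 6 already has 6, so r6c2 = 1.
Cage e has sum 12, leaving r6c3 = 2.
The 3 cells of cage e must have sum 12, leaving r6c4 = 5.
Column 2 now contains 6, which forces r1c2 = 4.
Column 3 now contains 2; hence r1c3 = 3.
Cage l needs sum 11, so r2c3 = 6.
Column 3 already has 6, leaving r4c3 = 4.
Row 4 now contains 4, so r4c4 = 6.
Cage g has product 360, leaving r4c5 = 5.
Cage a has product 48, so r1c5 = 6.
Cage a needs product 48, leaving r2c6 = 4.
4 is placed in column 3, so r3c3 = 1.
The 3 cells of cage l must have sum 11; hence r3c4 = 4.
Column 5 now contains 5, leaving r3c5 = 2.
The two cells of cage f must have product 10; hence r3c6 = 5.
Column 6 now contains 4, which forces r5c6 = 1.
Cage a has product 48; hence r1c4 = 1.
Column 6 now contains 1, leaving r1c6 = 2.
The two cells of cage i must have sum 3, leaving r2c4 = 2.
Column 5 already has 2, so r2c5 = 1.
Row 5 now contains 1, so r5c5 = 4.
Filled in: 5 4 3 1 6 2 / 3 5 6 2 1 4 / 6 3 1 4 2 5 / 1 2 4 6 5 3 / 2 6 5 3 4 1 / 4 1 2 5 3 6.

5 4 3 1 6 2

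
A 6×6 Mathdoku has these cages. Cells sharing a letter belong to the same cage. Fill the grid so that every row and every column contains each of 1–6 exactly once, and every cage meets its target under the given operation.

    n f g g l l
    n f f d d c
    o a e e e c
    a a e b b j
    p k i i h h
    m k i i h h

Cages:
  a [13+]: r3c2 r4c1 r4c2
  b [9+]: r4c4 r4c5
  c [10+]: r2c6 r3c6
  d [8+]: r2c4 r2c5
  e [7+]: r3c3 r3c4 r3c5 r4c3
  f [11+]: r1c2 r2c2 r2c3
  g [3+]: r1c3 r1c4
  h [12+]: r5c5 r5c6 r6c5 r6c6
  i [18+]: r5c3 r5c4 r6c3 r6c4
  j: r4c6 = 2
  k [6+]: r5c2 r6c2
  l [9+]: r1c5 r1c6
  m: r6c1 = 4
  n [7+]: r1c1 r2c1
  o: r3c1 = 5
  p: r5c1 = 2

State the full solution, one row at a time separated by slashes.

O is a freebie, leaving r3c1 = 5.
Cage e needs sum 7, leaving r4c3 = 1.
J is a freebie, which forces r4c6 = 2.
Cage p is a single given cell, which forces r5c1 = 2.
Cage m is a single given cell, so r6c1 = 4.
Column 3 already has 1, which forces r1c3 = 2.
Cage g's pair has sum 3; hence r1c4 = 1.
2 is placed in column 3; hence r3c3 = 3.
Row 3 already has 3, leaving r3c4 = 2.
Row 3 now contains 2; hence r3c5 = 1.
Row 1 already has 1, which forces r1c1 = 6.
The two cells of cage n must have sum 7; hence r2c1 = 1.
Column 1 already has 6, leaving r4c1 = 3.
Row 1 needs a 3, and only r1c2 is open for it.
Column 2 already has 3, leaving r2c2 = 2.
The 3 cells of cage f must have sum 11, so r2c3 = 6.
Row 2 already has 6; hence r2c6 = 4.
Column 6 already has 4, which forces r3c6 = 6.
Column 3 already has 6, so r6c3 = 5.
The two cells of cage l must have sum 9; hence r1c5 = 4.
Column 6 already has 4, which forces r1c6 = 5.
6 is placed in row 3, leaving r3c2 = 4.
Cage a has sum 13, leaving r4c2 = 6.
Column 5 now contains 4, so r4c5 = 5.
The two cells of cage k must have sum 6, which forces r5c2 = 5.
5 is placed in column 3, so r5c3 = 4.
5 is placed in column 5, which forces r5c5 = 6.
5 is placed in row 6, which forces r6c2 = 1.
Row 6 already has 1, so r6c6 = 3.
Cage d needs two cells with sum 8, leaving r2c4 = 5.
5 is placed in column 5; hence r2c5 = 3.
Row 4 already has 5, leaving r4c4 = 4.
Row 5 already has 6, which forces r5c4 = 3.
Column 6 now contains 3, leaving r5c6 = 1.
Row 6 already has 3; hence r6c4 = 6.
Row 6 already has 3, leaving r6c5 = 2.

6 3 2 1 4 5 / 1 2 6 5 3 4 / 5 4 3 2 1 6 / 3 6 1 4 5 2 / 2 5 4 3 6 1 / 4 1 5 6 2 3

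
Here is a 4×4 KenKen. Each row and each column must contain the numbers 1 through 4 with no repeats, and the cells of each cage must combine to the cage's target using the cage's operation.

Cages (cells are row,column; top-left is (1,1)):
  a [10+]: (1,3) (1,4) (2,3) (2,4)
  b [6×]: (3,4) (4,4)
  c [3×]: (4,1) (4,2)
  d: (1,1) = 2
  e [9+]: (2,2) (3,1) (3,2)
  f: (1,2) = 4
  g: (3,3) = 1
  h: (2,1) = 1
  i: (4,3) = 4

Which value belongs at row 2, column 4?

Cage d is given, so (1,1) = 2.
Cage f is a single given cell, which forces (1,2) = 4.
Cage h is given; hence (2,1) = 1.
G is a freebie, leaving (3,3) = 1.
1 is placed in column 1; hence (4,1) = 3.
Row 4 already has 3, so (4,2) = 1.
Cage i is a single given cell, so (4,3) = 4.
Row 4 already has 3, which forces (4,4) = 2.
Column 3 already has 1; hence (1,3) = 3.
Cage a has sum 10; hence (1,4) = 1.
Cage a needs sum 10, leaving (2,3) = 2.
Cage a needs sum 10, so (2,4) = 4.
3 is placed in column 1; hence (3,1) = 4.
2 is placed in column 4, which forces (3,4) = 3.
2 is placed in row 2, which forces (2,2) = 3.
3 is placed in row 3, leaving (3,2) = 2.
Completed grid: 2 4 3 1 / 1 3 2 4 / 4 2 1 3 / 3 1 4 2.

4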